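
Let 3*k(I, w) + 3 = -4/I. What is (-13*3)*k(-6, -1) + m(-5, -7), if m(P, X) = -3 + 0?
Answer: 82/3 ≈ 27.333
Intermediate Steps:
k(I, w) = -1 - 4/(3*I) (k(I, w) = -1 + (-4/I)/3 = -1 - 4/(3*I))
m(P, X) = -3
(-13*3)*k(-6, -1) + m(-5, -7) = (-13*3)*((-4/3 - 1*(-6))/(-6)) - 3 = -(-13)*(-4/3 + 6)/2 - 3 = -(-13)*14/(2*3) - 3 = -39*(-7/9) - 3 = 91/3 - 3 = 82/3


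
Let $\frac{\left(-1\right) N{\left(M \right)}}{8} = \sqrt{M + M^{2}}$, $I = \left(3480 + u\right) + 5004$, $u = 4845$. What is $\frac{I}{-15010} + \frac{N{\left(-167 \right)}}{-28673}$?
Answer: $- \frac{13329}{15010} + \frac{8 \sqrt{27722}}{28673} \approx -0.84155$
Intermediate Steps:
$I = 13329$ ($I = \left(3480 + 4845\right) + 5004 = 8325 + 5004 = 13329$)
$N{\left(M \right)} = - 8 \sqrt{M + M^{2}}$
$\frac{I}{-15010} + \frac{N{\left(-167 \right)}}{-28673} = \frac{13329}{-15010} + \frac{\left(-8\right) \sqrt{- 167 \left(1 - 167\right)}}{-28673} = 13329 \left(- \frac{1}{15010}\right) + - 8 \sqrt{\left(-167\right) \left(-166\right)} \left(- \frac{1}{28673}\right) = - \frac{13329}{15010} + - 8 \sqrt{27722} \left(- \frac{1}{28673}\right) = - \frac{13329}{15010} + \frac{8 \sqrt{27722}}{28673}$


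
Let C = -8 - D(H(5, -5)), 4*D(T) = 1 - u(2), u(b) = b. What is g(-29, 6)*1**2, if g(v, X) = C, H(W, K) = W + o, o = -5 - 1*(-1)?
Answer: -31/4 ≈ -7.7500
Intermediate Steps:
o = -4 (o = -5 + 1 = -4)
H(W, K) = -4 + W (H(W, K) = W - 4 = -4 + W)
D(T) = -1/4 (D(T) = (1 - 1*2)/4 = (1 - 2)/4 = (1/4)*(-1) = -1/4)
C = -31/4 (C = -8 - 1*(-1/4) = -8 + 1/4 = -31/4 ≈ -7.7500)
g(v, X) = -31/4
g(-29, 6)*1**2 = -31/4*1**2 = -31/4*1 = -31/4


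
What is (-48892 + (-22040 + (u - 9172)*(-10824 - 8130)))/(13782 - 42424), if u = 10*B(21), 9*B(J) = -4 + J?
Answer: -86708568/14321 ≈ -6054.6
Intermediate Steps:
B(J) = -4/9 + J/9 (B(J) = (-4 + J)/9 = -4/9 + J/9)
u = 170/9 (u = 10*(-4/9 + (⅑)*21) = 10*(-4/9 + 7/3) = 10*(17/9) = 170/9 ≈ 18.889)
(-48892 + (-22040 + (u - 9172)*(-10824 - 8130)))/(13782 - 42424) = (-48892 + (-22040 + (170/9 - 9172)*(-10824 - 8130)))/(13782 - 42424) = (-48892 + (-22040 - 82378/9*(-18954)))/(-28642) = (-48892 + (-22040 + 173488068))*(-1/28642) = (-48892 + 173466028)*(-1/28642) = 173417136*(-1/28642) = -86708568/14321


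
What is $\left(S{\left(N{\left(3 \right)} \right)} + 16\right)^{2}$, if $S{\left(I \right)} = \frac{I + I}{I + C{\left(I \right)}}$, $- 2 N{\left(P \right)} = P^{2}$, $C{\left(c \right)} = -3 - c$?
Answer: $361$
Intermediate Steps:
$N{\left(P \right)} = - \frac{P^{2}}{2}$
$S{\left(I \right)} = - \frac{2 I}{3}$ ($S{\left(I \right)} = \frac{I + I}{I - \left(3 + I\right)} = \frac{2 I}{-3} = 2 I \left(- \frac{1}{3}\right) = - \frac{2 I}{3}$)
$\left(S{\left(N{\left(3 \right)} \right)} + 16\right)^{2} = \left(- \frac{2 \left(- \frac{3^{2}}{2}\right)}{3} + 16\right)^{2} = \left(- \frac{2 \left(\left(- \frac{1}{2}\right) 9\right)}{3} + 16\right)^{2} = \left(\left(- \frac{2}{3}\right) \left(- \frac{9}{2}\right) + 16\right)^{2} = \left(3 + 16\right)^{2} = 19^{2} = 361$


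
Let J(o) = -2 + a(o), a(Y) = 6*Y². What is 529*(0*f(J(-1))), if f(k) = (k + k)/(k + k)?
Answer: 0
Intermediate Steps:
J(o) = -2 + 6*o²
f(k) = 1 (f(k) = (2*k)/((2*k)) = (2*k)*(1/(2*k)) = 1)
529*(0*f(J(-1))) = 529*(0*1) = 529*0 = 0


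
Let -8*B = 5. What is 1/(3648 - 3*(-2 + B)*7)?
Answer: 8/29625 ≈ 0.00027004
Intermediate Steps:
B = -5/8 (B = -1/8*5 = -5/8 ≈ -0.62500)
1/(3648 - 3*(-2 + B)*7) = 1/(3648 - 3*(-2 - 5/8)*7) = 1/(3648 - (-63)*7/8) = 1/(3648 - 3*(-147/8)) = 1/(3648 + 441/8) = 1/(29625/8) = 8/29625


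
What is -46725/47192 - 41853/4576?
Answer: -273617547/26993824 ≈ -10.136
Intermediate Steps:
-46725/47192 - 41853/4576 = -273617547/26993824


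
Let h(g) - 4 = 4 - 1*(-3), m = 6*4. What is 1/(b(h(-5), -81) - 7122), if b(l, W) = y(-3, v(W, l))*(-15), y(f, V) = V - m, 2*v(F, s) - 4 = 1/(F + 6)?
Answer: -10/67919 ≈ -0.00014723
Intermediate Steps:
m = 24
v(F, s) = 2 + 1/(2*(6 + F)) (v(F, s) = 2 + 1/(2*(F + 6)) = 2 + 1/(2*(6 + F)))
h(g) = 11 (h(g) = 4 + (4 - 1*(-3)) = 4 + (4 + 3) = 4 + 7 = 11)
y(f, V) = -24 + V (y(f, V) = V - 1*24 = V - 24 = -24 + V)
b(l, W) = 360 - 15*(25 + 4*W)/(2*(6 + W)) (b(l, W) = (-24 + (25 + 4*W)/(2*(6 + W)))*(-15) = 360 - 15*(25 + 4*W)/(2*(6 + W)))
1/(b(h(-5), -81) - 7122) = 1/(15*(263 + 44*(-81))/(2*(6 - 81)) - 7122) = 1/((15/2)*(263 - 3564)/(-75) - 7122) = 1/((15/2)*(-1/75)*(-3301) - 7122) = 1/(3301/10 - 7122) = 1/(-67919/10) = -10/67919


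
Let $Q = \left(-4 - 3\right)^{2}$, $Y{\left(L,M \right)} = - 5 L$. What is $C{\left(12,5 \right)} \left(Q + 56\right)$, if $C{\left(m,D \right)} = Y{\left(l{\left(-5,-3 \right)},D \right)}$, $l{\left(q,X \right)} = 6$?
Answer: $-3150$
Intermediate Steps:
$C{\left(m,D \right)} = -30$ ($C{\left(m,D \right)} = \left(-5\right) 6 = -30$)
$Q = 49$ ($Q = \left(-7\right)^{2} = 49$)
$C{\left(12,5 \right)} \left(Q + 56\right) = - 30 \left(49 + 56\right) = \left(-30\right) 105 = -3150$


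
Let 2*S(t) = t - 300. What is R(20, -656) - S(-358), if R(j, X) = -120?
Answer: 209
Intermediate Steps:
S(t) = -150 + t/2 (S(t) = (t - 300)/2 = (-300 + t)/2 = -150 + t/2)
R(20, -656) - S(-358) = -120 - (-150 + (½)*(-358)) = -120 - (-150 - 179) = -120 - 1*(-329) = -120 + 329 = 209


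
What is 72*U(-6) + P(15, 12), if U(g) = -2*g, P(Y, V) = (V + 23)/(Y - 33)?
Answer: 15517/18 ≈ 862.06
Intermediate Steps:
P(Y, V) = (23 + V)/(-33 + Y)
72*U(-6) + P(15, 12) = 72*(-2*(-6)) + (23 + 12)/(-33 + 15) = 72*12 + 35/(-18) = 864 - 1/18*35 = 864 - 35/18 = 15517/18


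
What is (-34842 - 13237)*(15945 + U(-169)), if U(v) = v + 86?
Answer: -762629098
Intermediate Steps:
U(v) = 86 + v
(-34842 - 13237)*(15945 + U(-169)) = (-34842 - 13237)*(15945 + (86 - 169)) = -48079*(15945 - 83) = -48079*15862 = -762629098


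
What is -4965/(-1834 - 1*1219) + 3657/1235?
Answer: 17296596/3770455 ≈ 4.5874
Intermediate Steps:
-4965/(-1834 - 1*1219) + 3657/1235 = -4965/(-1834 - 1219) + 3657*(1/1235) = -4965/(-3053) + 3657/1235 = -4965*(-1/3053) + 3657/1235 = 4965/3053 + 3657/1235 = 17296596/3770455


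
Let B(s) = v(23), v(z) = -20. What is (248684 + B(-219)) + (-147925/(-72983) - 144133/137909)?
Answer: 2502816160917294/10065012547 ≈ 2.4867e+5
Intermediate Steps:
B(s) = -20
(248684 + B(-219)) + (-147925/(-72983) - 144133/137909) = (248684 - 20) + (-147925/(-72983) - 144133/137909) = 248664 + (-147925*(-1/72983) - 144133*1/137909) = 248664 + (147925/72983 - 144133/137909) = 248664 + 9880930086/10065012547 = 2502816160917294/10065012547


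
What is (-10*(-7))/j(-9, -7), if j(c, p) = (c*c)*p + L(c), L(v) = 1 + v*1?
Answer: -14/115 ≈ -0.12174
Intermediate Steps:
L(v) = 1 + v
j(c, p) = 1 + c + p*c**2 (j(c, p) = (c*c)*p + (1 + c) = c**2*p + (1 + c) = p*c**2 + (1 + c) = 1 + c + p*c**2)
(-10*(-7))/j(-9, -7) = (-10*(-7))/(1 - 9 - 7*(-9)**2) = 70/(1 - 9 - 7*81) = 70/(1 - 9 - 567) = 70/(-575) = 70*(-1/575) = -14/115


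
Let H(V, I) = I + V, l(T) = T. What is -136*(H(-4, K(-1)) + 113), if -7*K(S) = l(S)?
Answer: -103904/7 ≈ -14843.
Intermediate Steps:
K(S) = -S/7
-136*(H(-4, K(-1)) + 113) = -136*((-1/7*(-1) - 4) + 113) = -136*((1/7 - 4) + 113) = -136*(-27/7 + 113) = -136*764/7 = -103904/7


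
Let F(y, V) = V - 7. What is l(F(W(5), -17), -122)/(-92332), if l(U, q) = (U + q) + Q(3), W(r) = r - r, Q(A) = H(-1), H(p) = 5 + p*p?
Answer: 35/23083 ≈ 0.0015163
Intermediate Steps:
H(p) = 5 + p²
Q(A) = 6 (Q(A) = 5 + (-1)² = 5 + 1 = 6)
W(r) = 0
F(y, V) = -7 + V
l(U, q) = 6 + U + q (l(U, q) = (U + q) + 6 = 6 + U + q)
l(F(W(5), -17), -122)/(-92332) = (6 + (-7 - 17) - 122)/(-92332) = (6 - 24 - 122)*(-1/92332) = -140*(-1/92332) = 35/23083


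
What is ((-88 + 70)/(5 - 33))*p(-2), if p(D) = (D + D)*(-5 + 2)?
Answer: 54/7 ≈ 7.7143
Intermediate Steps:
p(D) = -6*D (p(D) = (2*D)*(-3) = -6*D)
((-88 + 70)/(5 - 33))*p(-2) = ((-88 + 70)/(5 - 33))*(-6*(-2)) = -18/(-28)*12 = -18*(-1/28)*12 = (9/14)*12 = 54/7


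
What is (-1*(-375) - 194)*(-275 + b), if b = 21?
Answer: -45974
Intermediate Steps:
(-1*(-375) - 194)*(-275 + b) = (-1*(-375) - 194)*(-275 + 21) = (375 - 194)*(-254) = 181*(-254) = -45974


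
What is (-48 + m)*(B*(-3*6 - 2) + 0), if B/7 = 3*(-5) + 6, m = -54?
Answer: -128520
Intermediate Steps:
B = -63 (B = 7*(3*(-5) + 6) = 7*(-15 + 6) = 7*(-9) = -63)
(-48 + m)*(B*(-3*6 - 2) + 0) = (-48 - 54)*(-63*(-3*6 - 2) + 0) = -102*(-63*(-18 - 2) + 0) = -102*(-63*(-20) + 0) = -102*(1260 + 0) = -102*1260 = -128520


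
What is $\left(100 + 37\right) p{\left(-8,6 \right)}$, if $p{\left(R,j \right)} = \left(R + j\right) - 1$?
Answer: $-411$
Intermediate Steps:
$p{\left(R,j \right)} = -1 + R + j$
$\left(100 + 37\right) p{\left(-8,6 \right)} = \left(100 + 37\right) \left(-1 - 8 + 6\right) = 137 \left(-3\right) = -411$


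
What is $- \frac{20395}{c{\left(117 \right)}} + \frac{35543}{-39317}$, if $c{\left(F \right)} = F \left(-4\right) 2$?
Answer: $\frac{768601967}{36800712} \approx 20.886$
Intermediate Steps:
$c{\left(F \right)} = - 8 F$ ($c{\left(F \right)} = - 4 F 2 = - 8 F$)
$- \frac{20395}{c{\left(117 \right)}} + \frac{35543}{-39317} = - \frac{20395}{\left(-8\right) 117} + \frac{35543}{-39317} = - \frac{20395}{-936} + 35543 \left(- \frac{1}{39317}\right) = \left(-20395\right) \left(- \frac{1}{936}\right) - \frac{35543}{39317} = \frac{20395}{936} - \frac{35543}{39317} = \frac{768601967}{36800712}$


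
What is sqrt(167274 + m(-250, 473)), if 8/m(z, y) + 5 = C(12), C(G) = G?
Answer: sqrt(8196482)/7 ≈ 408.99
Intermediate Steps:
m(z, y) = 8/7 (m(z, y) = 8/(-5 + 12) = 8/7)
sqrt(167274 + m(-250, 473)) = sqrt(167274 + 8/7) = sqrt(1170926/7) = sqrt(8196482)/7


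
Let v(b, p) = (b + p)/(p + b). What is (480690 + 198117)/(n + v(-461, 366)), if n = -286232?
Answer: -678807/286231 ≈ -2.3715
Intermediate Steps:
v(b, p) = 1 (v(b, p) = (b + p)/(b + p) = 1)
(480690 + 198117)/(n + v(-461, 366)) = (480690 + 198117)/(-286232 + 1) = 678807/(-286231) = 678807*(-1/286231) = -678807/286231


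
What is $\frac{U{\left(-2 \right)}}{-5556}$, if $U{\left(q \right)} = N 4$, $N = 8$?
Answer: $- \frac{8}{1389} \approx -0.0057595$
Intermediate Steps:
$U{\left(q \right)} = 32$ ($U{\left(q \right)} = 8 \cdot 4 = 32$)
$\frac{U{\left(-2 \right)}}{-5556} = \frac{32}{-5556} = 32 \left(- \frac{1}{5556}\right) = - \frac{8}{1389}$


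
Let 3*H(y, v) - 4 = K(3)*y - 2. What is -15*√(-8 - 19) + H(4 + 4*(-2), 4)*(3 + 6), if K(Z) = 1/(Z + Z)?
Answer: 4 - 45*I*√3 ≈ 4.0 - 77.942*I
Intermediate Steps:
K(Z) = 1/(2*Z)
H(y, v) = ⅔ + y/18 (H(y, v) = 4/3 + (((½)/3)*y - 2)/3 = 4/3 + (((½)*(⅓))*y - 2)/3 = 4/3 + (y/6 - 2)/3 = 4/3 + (-2 + y/6)/3 = 4/3 + (-⅔ + y/18) = ⅔ + y/18)
-15*√(-8 - 19) + H(4 + 4*(-2), 4)*(3 + 6) = -15*√(-8 - 19) + (⅔ + (4 + 4*(-2))/18)*(3 + 6) = -45*I*√3 + (⅔ + (4 - 8)/18)*9 = -45*I*√3 + (⅔ + (1/18)*(-4))*9 = -45*I*√3 + (⅔ - 2/9)*9 = -45*I*√3 + (4/9)*9 = -45*I*√3 + 4 = 4 - 45*I*√3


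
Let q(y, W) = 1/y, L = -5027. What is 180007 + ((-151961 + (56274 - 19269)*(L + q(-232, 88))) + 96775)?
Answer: -43128677853/232 ≈ -1.8590e+8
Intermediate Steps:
180007 + ((-151961 + (56274 - 19269)*(L + q(-232, 88))) + 96775) = 180007 + ((-151961 + (56274 - 19269)*(-5027 + 1/(-232))) + 96775) = 180007 + ((-151961 + 37005*(-5027 - 1/232)) + 96775) = 180007 + ((-151961 + 37005*(-1166265/232)) + 96775) = 180007 + ((-151961 - 43157636325/232) + 96775) = 180007 + (-43192891277/232 + 96775) = 180007 - 43170439477/232 = -43128677853/232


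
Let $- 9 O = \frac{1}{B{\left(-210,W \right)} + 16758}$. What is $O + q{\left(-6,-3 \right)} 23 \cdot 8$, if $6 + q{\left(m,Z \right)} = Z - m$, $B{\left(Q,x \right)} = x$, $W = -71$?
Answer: $- \frac{82901017}{150183} \approx -552.0$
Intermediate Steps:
$O = - \frac{1}{150183}$ ($O = - \frac{1}{9 \left(-71 + 16758\right)} = - \frac{1}{9 \cdot 16687} = \left(- \frac{1}{9}\right) \frac{1}{16687} = - \frac{1}{150183} \approx -6.6585 \cdot 10^{-6}$)
$q{\left(m,Z \right)} = -6 + Z - m$ ($q{\left(m,Z \right)} = -6 + \left(Z - m\right) = -6 + Z - m$)
$O + q{\left(-6,-3 \right)} 23 \cdot 8 = - \frac{1}{150183} + \left(-6 - 3 - -6\right) 23 \cdot 8 = - \frac{1}{150183} + \left(-6 - 3 + 6\right) 23 \cdot 8 = - \frac{1}{150183} + \left(-3\right) 23 \cdot 8 = - \frac{1}{150183} - 552 = - \frac{82901017}{150183}$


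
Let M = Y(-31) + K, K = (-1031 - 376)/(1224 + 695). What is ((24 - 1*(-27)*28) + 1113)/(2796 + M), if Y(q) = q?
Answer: 3632667/5304628 ≈ 0.68481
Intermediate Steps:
K = -1407/1919 ≈ -0.73319
M = -60896/1919 (M = -31 - 1407/1919 = -60896/1919 ≈ -31.733)
((24 - 1*(-27)*28) + 1113)/(2796 + M) = ((24 - 1*(-27)*28) + 1113)/(2796 - 60896/1919) = ((24 + 27*28) + 1113)/(5304628/1919) = ((24 + 756) + 1113)*(1919/5304628) = (780 + 1113)*(1919/5304628) = 1893*(1919/5304628) = 3632667/5304628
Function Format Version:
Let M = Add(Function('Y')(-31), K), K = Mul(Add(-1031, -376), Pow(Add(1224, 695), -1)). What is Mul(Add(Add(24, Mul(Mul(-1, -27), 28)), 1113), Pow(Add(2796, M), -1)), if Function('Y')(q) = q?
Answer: Rational(3632667, 5304628) ≈ 0.68481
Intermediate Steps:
K = Rational(-1407, 1919) (K = Mul(-1407, Pow(1919, -1)) = Mul(-1407, Rational(1, 1919)) = Rational(-1407, 1919) ≈ -0.73319)
M = Rational(-60896, 1919) (M = Add(-31, Rational(-1407, 1919)) = Rational(-60896, 1919) ≈ -31.733)
Mul(Add(Add(24, Mul(Mul(-1, -27), 28)), 1113), Pow(Add(2796, M), -1)) = Mul(Add(Add(24, Mul(Mul(-1, -27), 28)), 1113), Pow(Add(2796, Rational(-60896, 1919)), -1)) = Mul(Add(Add(24, Mul(27, 28)), 1113), Pow(Rational(5304628, 1919), -1)) = Mul(Add(Add(24, 756), 1113), Rational(1919, 5304628)) = Mul(Add(780, 1113), Rational(1919, 5304628)) = Mul(1893, Rational(1919, 5304628)) = Rational(3632667, 5304628)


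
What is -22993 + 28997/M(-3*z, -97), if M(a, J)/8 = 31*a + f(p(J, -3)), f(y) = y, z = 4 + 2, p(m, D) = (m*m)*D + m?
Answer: -5312699605/231056 ≈ -22993.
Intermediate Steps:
p(m, D) = m + D*m**2 (p(m, D) = m**2*D + m = D*m**2 + m = m + D*m**2)
z = 6
M(a, J) = 248*a + 8*J*(1 - 3*J) (M(a, J) = 8*(31*a + J*(1 - 3*J)) = 248*a + 8*J*(1 - 3*J))
-22993 + 28997/M(-3*z, -97) = -22993 + 28997/(248*(-3*6) - 8*(-97)*(-1 + 3*(-97))) = -22993 + 28997/(248*(-18) - 8*(-97)*(-1 - 291)) = -22993 + 28997/(-4464 - 8*(-97)*(-292)) = -22993 + 28997/(-4464 - 226592) = -22993 + 28997/(-231056) = -22993 + 28997*(-1/231056) = -22993 - 28997/231056 = -5312699605/231056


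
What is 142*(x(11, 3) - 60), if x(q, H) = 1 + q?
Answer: -6816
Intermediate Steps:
142*(x(11, 3) - 60) = 142*((1 + 11) - 60) = 142*(12 - 60) = 142*(-48) = -6816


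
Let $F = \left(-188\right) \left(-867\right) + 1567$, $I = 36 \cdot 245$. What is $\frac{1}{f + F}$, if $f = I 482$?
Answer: $\frac{1}{4415803} \approx 2.2646 \cdot 10^{-7}$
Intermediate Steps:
$I = 8820$
$F = 164563$ ($F = 162996 + 1567 = 164563$)
$f = 4251240$ ($f = 8820 \cdot 482 = 4251240$)
$\frac{1}{f + F} = \frac{1}{4251240 + 164563} = \frac{1}{4415803}$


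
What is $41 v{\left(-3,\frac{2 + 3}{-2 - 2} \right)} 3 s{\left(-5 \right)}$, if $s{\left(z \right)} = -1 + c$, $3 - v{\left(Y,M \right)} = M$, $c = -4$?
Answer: $- \frac{10455}{4} \approx -2613.8$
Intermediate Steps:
$v{\left(Y,M \right)} = 3 - M$
$s{\left(z \right)} = -5$ ($s{\left(z \right)} = -1 - 4 = -5$)
$41 v{\left(-3,\frac{2 + 3}{-2 - 2} \right)} 3 s{\left(-5 \right)} = 41 \left(3 - \frac{2 + 3}{-2 - 2}\right) 3 \left(-5\right) = 41 \left(3 - \frac{5}{-4}\right) \left(-15\right) = 41 \left(3 - 5 \left(- \frac{1}{4}\right)\right) \left(-15\right) = 41 \left(3 - - \frac{5}{4}\right) \left(-15\right) = 41 \left(3 + \frac{5}{4}\right) \left(-15\right) = 41 \cdot \frac{17}{4} \left(-15\right) = \frac{697}{4} \left(-15\right) = - \frac{10455}{4}$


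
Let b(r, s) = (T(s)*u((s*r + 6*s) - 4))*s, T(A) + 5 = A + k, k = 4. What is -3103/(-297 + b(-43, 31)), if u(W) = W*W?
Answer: -3103/1232064633 ≈ -2.5185e-6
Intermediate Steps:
T(A) = -1 + A (T(A) = -5 + (A + 4) = -5 + (4 + A) = -1 + A)
u(W) = W²
b(r, s) = s*(-4 + 6*s + r*s)²*(-1 + s) (b(r, s) = ((-1 + s)*((s*r + 6*s) - 4)²)*s = ((-1 + s)*((r*s + 6*s) - 4)²)*s = ((-1 + s)*((6*s + r*s) - 4)²)*s = ((-1 + s)*(-4 + 6*s + r*s)²)*s = ((-4 + 6*s + r*s)²*(-1 + s))*s = s*(-4 + 6*s + r*s)²*(-1 + s))
-3103/(-297 + b(-43, 31)) = -3103/(-297 + 31*(-4 + 6*31 - 43*31)²*(-1 + 31)) = -3103/(-297 + 31*(-4 + 186 - 1333)²*30) = -3103/(-297 + 31*(-1151)²*30) = -3103/(-297 + 31*1324801*30) = -3103/(-297 + 1232064930) = -3103/1232064633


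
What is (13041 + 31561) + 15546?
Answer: 60148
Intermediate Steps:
(13041 + 31561) + 15546 = 44602 + 15546 = 60148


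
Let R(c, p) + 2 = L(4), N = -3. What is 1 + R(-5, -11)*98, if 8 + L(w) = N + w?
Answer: -881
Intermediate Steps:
L(w) = -11 + w (L(w) = -8 + (-3 + w) = -11 + w)
R(c, p) = -9 (R(c, p) = -2 + (-11 + 4) = -2 - 7 = -9)
1 + R(-5, -11)*98 = 1 - 9*98 = 1 - 882 = -881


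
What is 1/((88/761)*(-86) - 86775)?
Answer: -761/66043343 ≈ -1.1523e-5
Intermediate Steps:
1/((88/761)*(-86) - 86775) = 1/(-7568/761 - 86775) = 1/(-66043343/761) = -761/66043343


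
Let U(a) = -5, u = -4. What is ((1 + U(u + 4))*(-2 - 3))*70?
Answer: 1400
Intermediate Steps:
((1 + U(u + 4))*(-2 - 3))*70 = ((1 - 5)*(-2 - 3))*70 = -4*(-5)*70 = 20*70 = 1400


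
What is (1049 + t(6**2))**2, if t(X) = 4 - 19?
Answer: 1069156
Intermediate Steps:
t(X) = -15
(1049 + t(6**2))**2 = (1049 - 15)**2 = 1034**2 = 1069156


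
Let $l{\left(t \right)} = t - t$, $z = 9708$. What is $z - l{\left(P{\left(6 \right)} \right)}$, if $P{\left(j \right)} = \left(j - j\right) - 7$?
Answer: $9708$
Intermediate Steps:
$P{\left(j \right)} = -7$ ($P{\left(j \right)} = 0 - 7 = -7$)
$l{\left(t \right)} = 0$
$z - l{\left(P{\left(6 \right)} \right)} = 9708 - 0 = 9708 + 0 = 9708$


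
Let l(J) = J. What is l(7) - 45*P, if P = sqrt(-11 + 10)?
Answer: 7 - 45*I ≈ 7.0 - 45.0*I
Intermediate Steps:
P = I (P = sqrt(-1) = I ≈ 1.0*I)
l(7) - 45*P = 7 - 45*I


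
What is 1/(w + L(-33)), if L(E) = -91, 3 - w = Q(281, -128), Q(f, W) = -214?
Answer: 1/126 ≈ 0.0079365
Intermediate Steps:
w = 217 (w = 3 - 1*(-214) = 3 + 214 = 217)
1/(w + L(-33)) = 1/(217 - 91) = 1/126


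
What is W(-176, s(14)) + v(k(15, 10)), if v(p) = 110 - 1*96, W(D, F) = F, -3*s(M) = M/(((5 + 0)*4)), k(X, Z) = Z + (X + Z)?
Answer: 413/30 ≈ 13.767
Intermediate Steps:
k(X, Z) = X + 2*Z
s(M) = -M/60 (s(M) = -M/(3*((5 + 0)*4)) = -M/(3*(5*4)) = -M/(3*20) = -M/60)
v(p) = 14 (v(p) = 110 - 96 = 14)
W(-176, s(14)) + v(k(15, 10)) = -1/60*14 + 14 = -7/30 + 14 = 413/30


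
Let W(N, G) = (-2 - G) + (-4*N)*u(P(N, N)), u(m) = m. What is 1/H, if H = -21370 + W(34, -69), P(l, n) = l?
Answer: -1/25927 ≈ -3.8570e-5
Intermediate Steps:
W(N, G) = -2 - G - 4*N² (W(N, G) = (-2 - G) + (-4*N)*N = (-2 - G) - 4*N² = -2 - G - 4*N²)
H = -25927 (H = -21370 + (-2 - 1*(-69) - 4*34²) = -21370 + (-2 + 69 - 4*1156) = -21370 + (-2 + 69 - 4624) = -21370 - 4557 = -25927)
1/H = 1/(-25927) = -1/25927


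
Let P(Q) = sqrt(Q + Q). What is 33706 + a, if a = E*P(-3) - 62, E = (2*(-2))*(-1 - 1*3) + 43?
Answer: 33644 + 59*I*sqrt(6) ≈ 33644.0 + 144.52*I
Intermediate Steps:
P(Q) = sqrt(2)*sqrt(Q) (P(Q) = sqrt(2*Q) = sqrt(2)*sqrt(Q))
E = 59 (E = -4*(-1 - 3) + 43 = -4*(-4) + 43 = 16 + 43 = 59)
a = -62 + 59*I*sqrt(6) (a = 59*(sqrt(2)*sqrt(-3)) - 62 = 59*(sqrt(2)*(I*sqrt(3))) - 62 = 59*(I*sqrt(6)) - 62 = 59*I*sqrt(6) - 62 = -62 + 59*I*sqrt(6) ≈ -62.0 + 144.52*I)
33706 + a = 33706 + (-62 + 59*I*sqrt(6)) = 33644 + 59*I*sqrt(6)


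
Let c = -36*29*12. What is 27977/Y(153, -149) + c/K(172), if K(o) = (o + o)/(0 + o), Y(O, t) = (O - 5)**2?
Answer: -137178679/21904 ≈ -6262.7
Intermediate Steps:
Y(O, t) = (-5 + O)**2
K(o) = 2 (K(o) = (2*o)/o = 2)
c = -12528 (c = -1044*12 = -12528)
27977/Y(153, -149) + c/K(172) = 27977/((-5 + 153)**2) - 12528/2 = 27977/(148**2) - 12528*1/2 = 27977/21904 - 6264 = -137178679/21904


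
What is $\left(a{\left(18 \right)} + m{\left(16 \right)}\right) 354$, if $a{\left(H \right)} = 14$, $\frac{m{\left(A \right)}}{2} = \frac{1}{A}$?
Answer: $\frac{20001}{4} \approx 5000.3$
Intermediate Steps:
$m{\left(A \right)} = \frac{2}{A}$
$\left(a{\left(18 \right)} + m{\left(16 \right)}\right) 354 = \left(14 + \frac{2}{16}\right) 354 = \left(14 + 2 \cdot \frac{1}{16}\right) 354 = \left(14 + \frac{1}{8}\right) 354 = \frac{113}{8} \cdot 354 = \frac{20001}{4}$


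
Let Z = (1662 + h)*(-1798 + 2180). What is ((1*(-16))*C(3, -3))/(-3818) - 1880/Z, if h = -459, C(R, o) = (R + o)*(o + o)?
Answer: -940/229773 ≈ -0.0040910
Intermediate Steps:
C(R, o) = 2*o*(R + o) (C(R, o) = (R + o)*(2*o) = 2*o*(R + o))
Z = 459546 (Z = (1662 - 459)*(-1798 + 2180) = 1203*382 = 459546)
((1*(-16))*C(3, -3))/(-3818) - 1880/Z = ((1*(-16))*(2*(-3)*(3 - 3)))/(-3818) - 1880/459546 = -32*(-3)*0*(-1/3818) - 1880*1/459546 = -16*0*(-1/3818) - 940/229773 = 0*(-1/3818) - 940/229773 = 0 - 940/229773 = -940/229773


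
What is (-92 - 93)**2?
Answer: 34225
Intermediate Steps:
(-92 - 93)**2 = (-185)**2 = 34225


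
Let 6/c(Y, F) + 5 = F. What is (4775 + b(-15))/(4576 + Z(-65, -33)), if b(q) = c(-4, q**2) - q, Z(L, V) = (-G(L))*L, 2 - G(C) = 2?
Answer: 40531/38720 ≈ 1.0468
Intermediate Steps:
c(Y, F) = 6/(-5 + F)
G(C) = 0 (G(C) = 2 - 1*2 = 2 - 2 = 0)
Z(L, V) = 0 (Z(L, V) = (-1*0)*L = 0*L = 0)
b(q) = -q + 6/(-5 + q**2) (b(q) = 6/(-5 + q**2) - q = -q + 6/(-5 + q**2))
(4775 + b(-15))/(4576 + Z(-65, -33)) = (4775 + (-1*(-15) + 6/(-5 + (-15)**2)))/(4576 + 0) = (4775 + (15 + 6/(-5 + 225)))/4576 = (4775 + (15 + 6/220))*(1/4576) = (4775 + (15 + 6*(1/220)))*(1/4576) = (4775 + (15 + 3/110))*(1/4576) = (4775 + 1653/110)*(1/4576) = (526903/110)*(1/4576) = 40531/38720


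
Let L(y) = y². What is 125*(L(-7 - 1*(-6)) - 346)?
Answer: -43125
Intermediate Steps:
125*(L(-7 - 1*(-6)) - 346) = 125*((-7 - 1*(-6))² - 346) = 125*((-7 + 6)² - 346) = 125*((-1)² - 346) = 125*(1 - 346) = 125*(-345) = -43125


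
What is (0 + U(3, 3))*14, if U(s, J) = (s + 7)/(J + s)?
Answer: 70/3 ≈ 23.333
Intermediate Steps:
U(s, J) = (7 + s)/(J + s)
(0 + U(3, 3))*14 = (0 + (7 + 3)/(3 + 3))*14 = (0 + 10/6)*14 = (0 + (⅙)*10)*14 = (0 + 5/3)*14 = (5/3)*14 = 70/3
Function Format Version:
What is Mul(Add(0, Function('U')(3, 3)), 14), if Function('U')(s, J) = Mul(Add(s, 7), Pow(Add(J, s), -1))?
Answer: Rational(70, 3) ≈ 23.333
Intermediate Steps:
Function('U')(s, J) = Mul(Pow(Add(J, s), -1), Add(7, s)) (Function('U')(s, J) = Mul(Add(7, s), Pow(Add(J, s), -1)) = Mul(Pow(Add(J, s), -1), Add(7, s)))
Mul(Add(0, Function('U')(3, 3)), 14) = Mul(Add(0, Mul(Pow(Add(3, 3), -1), Add(7, 3))), 14) = Mul(Add(0, Mul(Pow(6, -1), 10)), 14) = Mul(Add(0, Mul(Rational(1, 6), 10)), 14) = Mul(Add(0, Rational(5, 3)), 14) = Mul(Rational(5, 3), 14) = Rational(70, 3)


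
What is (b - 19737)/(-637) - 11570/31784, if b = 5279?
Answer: 226081491/10123204 ≈ 22.333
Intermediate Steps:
(b - 19737)/(-637) - 11570/31784 = (5279 - 19737)/(-637) - 11570/31784 = -14458*(-1/637) - 11570*1/31784 = 14458/637 - 5785/15892 = 226081491/10123204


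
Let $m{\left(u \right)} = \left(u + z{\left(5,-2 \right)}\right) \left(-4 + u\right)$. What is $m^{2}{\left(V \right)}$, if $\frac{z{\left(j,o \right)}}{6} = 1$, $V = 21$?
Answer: $210681$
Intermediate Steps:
$z{\left(j,o \right)} = 6$ ($z{\left(j,o \right)} = 6 \cdot 1 = 6$)
$m{\left(u \right)} = \left(-4 + u\right) \left(6 + u\right)$ ($m{\left(u \right)} = \left(u + 6\right) \left(-4 + u\right) = \left(6 + u\right) \left(-4 + u\right) = \left(-4 + u\right) \left(6 + u\right)$)
$m^{2}{\left(V \right)} = \left(-24 + 21^{2} + 2 \cdot 21\right)^{2} = \left(-24 + 441 + 42\right)^{2} = 459^{2} = 210681$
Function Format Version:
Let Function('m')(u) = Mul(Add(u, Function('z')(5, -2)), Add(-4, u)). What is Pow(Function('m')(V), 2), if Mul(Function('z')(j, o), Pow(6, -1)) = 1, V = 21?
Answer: 210681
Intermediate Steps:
Function('z')(j, o) = 6 (Function('z')(j, o) = Mul(6, 1) = 6)
Function('m')(u) = Mul(Add(-4, u), Add(6, u)) (Function('m')(u) = Mul(Add(u, 6), Add(-4, u)) = Mul(Add(6, u), Add(-4, u)) = Mul(Add(-4, u), Add(6, u)))
Pow(Function('m')(V), 2) = Pow(Add(-24, Pow(21, 2), Mul(2, 21)), 2) = Pow(Add(-24, 441, 42), 2) = Pow(459, 2) = 210681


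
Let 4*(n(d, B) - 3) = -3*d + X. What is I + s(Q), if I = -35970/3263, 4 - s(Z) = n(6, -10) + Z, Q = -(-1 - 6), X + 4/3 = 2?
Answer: -124225/9789 ≈ -12.690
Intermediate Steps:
X = 2/3 (X = -4/3 + 2 = 2/3 ≈ 0.66667)
n(d, B) = 19/6 - 3*d/4 (n(d, B) = 3 + (-3*d + 2/3)/4 = 3 + (2/3 - 3*d)/4 = 3 + (1/6 - 3*d/4) = 19/6 - 3*d/4)
Q = 7 (Q = -1*(-7) = 7)
s(Z) = 16/3 - Z (s(Z) = 4 - ((19/6 - 3/4*6) + Z) = 4 - ((19/6 - 9/2) + Z) = 4 - (-4/3 + Z) = 4 + (4/3 - Z) = 16/3 - Z)
I = -35970/3263 (I = -35970*1/3263 = -35970/3263 ≈ -11.024)
I + s(Q) = -35970/3263 + (16/3 - 1*7) = -35970/3263 + (16/3 - 7) = -35970/3263 - 5/3 = -124225/9789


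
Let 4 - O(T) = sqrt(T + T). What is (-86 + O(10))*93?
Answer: -7626 - 186*sqrt(5) ≈ -8041.9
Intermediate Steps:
O(T) = 4 - sqrt(2)*sqrt(T) (O(T) = 4 - sqrt(T + T) = 4 - sqrt(2*T) = 4 - sqrt(2)*sqrt(T))
(-86 + O(10))*93 = (-86 + (4 - sqrt(2)*sqrt(10)))*93 = (-86 + (4 - 2*sqrt(5)))*93 = (-82 - 2*sqrt(5))*93 = -7626 - 186*sqrt(5)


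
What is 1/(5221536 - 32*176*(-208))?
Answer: 1/6392992 ≈ 1.5642e-7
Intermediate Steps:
1/(5221536 - 32*176*(-208)) = 1/(5221536 - 5632*(-208)) = 1/(5221536 + 1171456) = 1/6392992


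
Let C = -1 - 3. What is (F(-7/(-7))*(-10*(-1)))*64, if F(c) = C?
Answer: -2560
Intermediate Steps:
C = -4
F(c) = -4
(F(-7/(-7))*(-10*(-1)))*64 = -(-40)*(-1)*64 = -4*10*64 = -40*64 = -2560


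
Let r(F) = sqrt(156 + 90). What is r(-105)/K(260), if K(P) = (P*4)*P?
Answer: sqrt(246)/270400 ≈ 5.8004e-5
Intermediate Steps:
r(F) = sqrt(246)
K(P) = 4*P**2 (K(P) = (4*P)*P = 4*P**2)
r(-105)/K(260) = sqrt(246)/((4*260**2)) = sqrt(246)/((4*67600)) = sqrt(246)/270400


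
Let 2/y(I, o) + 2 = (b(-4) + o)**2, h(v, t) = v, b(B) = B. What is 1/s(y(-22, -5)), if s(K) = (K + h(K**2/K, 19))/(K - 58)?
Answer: -1145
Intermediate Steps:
y(I, o) = 2/(-2 + (-4 + o)**2)
s(K) = 2*K/(-58 + K) (s(K) = (K + K**2/K)/(K - 58) = (K + K)/(-58 + K) = (2*K)/(-58 + K) = 2*K/(-58 + K))
1/s(y(-22, -5)) = 1/(2*(2/(-2 + (-4 - 5)**2))/(-58 + 2/(-2 + (-4 - 5)**2))) = 1/(2*(2/(-2 + (-9)**2))/(-58 + 2/(-2 + (-9)**2))) = 1/(2*(2/(-2 + 81))/(-58 + 2/(-2 + 81))) = 1/(2*(2/79)/(-58 + 2/79)) = 1/(2*(2/79)/(-4580/79)) = 1/(2*(2/79)*(-79/4580)) = 1/(-1/1145) = -1145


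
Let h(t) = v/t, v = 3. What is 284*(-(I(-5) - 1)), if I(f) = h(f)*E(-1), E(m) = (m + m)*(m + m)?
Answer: 4828/5 ≈ 965.60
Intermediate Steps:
h(t) = 3/t
E(m) = 4*m**2 (E(m) = (2*m)*(2*m) = 4*m**2)
I(f) = 12/f (I(f) = (3/f)*(4*(-1)**2) = (3/f)*(4*1) = (3/f)*4 = 12/f)
284*(-(I(-5) - 1)) = 284*(-(12/(-5) - 1)) = 284*(-(12*(-1/5) - 1)) = 284*(-(-12/5 - 1)) = 284*(-1*(-17/5)) = 284*(17/5) = 4828/5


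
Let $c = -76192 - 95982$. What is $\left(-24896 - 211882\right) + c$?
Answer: $-408952$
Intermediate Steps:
$c = -172174$ ($c = -76192 - 95982 = -172174$)
$\left(-24896 - 211882\right) + c = \left(-24896 - 211882\right) - 172174 = -236778 - 172174 = -408952$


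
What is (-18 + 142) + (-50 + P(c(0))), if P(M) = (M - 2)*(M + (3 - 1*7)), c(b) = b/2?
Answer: 82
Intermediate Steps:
c(b) = b/2 (c(b) = b*(½) = b/2)
P(M) = (-4 + M)*(-2 + M) (P(M) = (-2 + M)*(M + (3 - 7)) = (-2 + M)*(M - 4) = (-2 + M)*(-4 + M) = (-4 + M)*(-2 + M))
(-18 + 142) + (-50 + P(c(0))) = (-18 + 142) + (-50 + (8 + ((½)*0)² - 3*0)) = 124 + (-50 + (8 + 0² - 6*0)) = 124 + (-50 + (8 + 0 + 0)) = 124 + (-50 + 8) = 124 - 42 = 82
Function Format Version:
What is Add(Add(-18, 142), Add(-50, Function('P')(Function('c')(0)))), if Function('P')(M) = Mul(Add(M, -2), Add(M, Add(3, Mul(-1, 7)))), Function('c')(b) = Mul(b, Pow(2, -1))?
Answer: 82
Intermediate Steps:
Function('c')(b) = Mul(Rational(1, 2), b) (Function('c')(b) = Mul(b, Rational(1, 2)) = Mul(Rational(1, 2), b))
Function('P')(M) = Mul(Add(-4, M), Add(-2, M)) (Function('P')(M) = Mul(Add(-2, M), Add(M, Add(3, -7))) = Mul(Add(-2, M), Add(M, -4)) = Mul(Add(-2, M), Add(-4, M)) = Mul(Add(-4, M), Add(-2, M)))
Add(Add(-18, 142), Add(-50, Function('P')(Function('c')(0)))) = Add(Add(-18, 142), Add(-50, Add(8, Pow(Mul(Rational(1, 2), 0), 2), Mul(-6, Mul(Rational(1, 2), 0))))) = Add(124, Add(-50, Add(8, Pow(0, 2), Mul(-6, 0)))) = Add(124, Add(-50, Add(8, 0, 0))) = Add(124, Add(-50, 8)) = Add(124, -42) = 82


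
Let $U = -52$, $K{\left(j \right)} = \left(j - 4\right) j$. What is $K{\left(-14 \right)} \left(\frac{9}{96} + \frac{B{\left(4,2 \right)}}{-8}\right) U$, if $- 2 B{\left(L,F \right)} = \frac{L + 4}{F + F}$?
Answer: $- \frac{5733}{2} \approx -2866.5$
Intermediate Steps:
$K{\left(j \right)} = j \left(-4 + j\right)$ ($K{\left(j \right)} = \left(-4 + j\right) j = j \left(-4 + j\right)$)
$B{\left(L,F \right)} = - \frac{4 + L}{4 F}$ ($B{\left(L,F \right)} = - \frac{\left(L + 4\right) \frac{1}{F + F}}{2} = - \frac{\left(4 + L\right) \frac{1}{2 F}}{2} = - \frac{\frac{1}{2} \frac{1}{F} \left(4 + L\right)}{2} = - \frac{4 + L}{4 F}$)
$K{\left(-14 \right)} \left(\frac{9}{96} + \frac{B{\left(4,2 \right)}}{-8}\right) U = - 14 \left(-4 - 14\right) \left(\frac{9}{96} + \frac{\frac{1}{4} \cdot \frac{1}{2} \left(-4 - 4\right)}{-8}\right) \left(-52\right) = \left(-14\right) \left(-18\right) \left(9 \cdot \frac{1}{96} + \frac{1}{4} \cdot \frac{1}{2} \left(-4 - 4\right) \left(- \frac{1}{8}\right)\right) \left(-52\right) = 252 \left(\frac{3}{32} + \frac{1}{4} \cdot \frac{1}{2} \left(-8\right) \left(- \frac{1}{8}\right)\right) \left(-52\right) = 252 \left(\frac{3}{32} - - \frac{1}{8}\right) \left(-52\right) = 252 \left(\frac{3}{32} + \frac{1}{8}\right) \left(-52\right) = 252 \cdot \frac{7}{32} \left(-52\right) = \frac{441}{8} \left(-52\right) = - \frac{5733}{2}$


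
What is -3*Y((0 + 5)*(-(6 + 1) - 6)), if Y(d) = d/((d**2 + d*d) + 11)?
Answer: 195/8461 ≈ 0.023047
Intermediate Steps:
Y(d) = d/(11 + 2*d**2) (Y(d) = d/((d**2 + d**2) + 11) = d/(2*d**2 + 11) = d/(11 + 2*d**2))
-3*Y((0 + 5)*(-(6 + 1) - 6)) = -3*(0 + 5)*(-(6 + 1) - 6)/(11 + 2*((0 + 5)*(-(6 + 1) - 6))**2) = -3*5*(-1*7 - 6)/(11 + 2*(5*(-1*7 - 6))**2) = -3*5*(-7 - 6)/(11 + 2*(5*(-7 - 6))**2) = -3*5*(-13)/(11 + 2*(5*(-13))**2) = -(-195)/(11 + 2*(-65)**2) = -(-195)/(11 + 2*4225) = -(-195)/(11 + 8450) = -(-195)/8461 = -3*(-65/8461) = 195/8461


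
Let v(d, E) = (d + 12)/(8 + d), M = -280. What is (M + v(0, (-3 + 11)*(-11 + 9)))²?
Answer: 310249/4 ≈ 77562.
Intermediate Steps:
v(d, E) = (12 + d)/(8 + d)
(M + v(0, (-3 + 11)*(-11 + 9)))² = (-280 + (12 + 0)/(8 + 0))² = (-280 + 12/8)² = (-280 + (⅛)*12)² = (-280 + 3/2)² = (-557/2)² = 310249/4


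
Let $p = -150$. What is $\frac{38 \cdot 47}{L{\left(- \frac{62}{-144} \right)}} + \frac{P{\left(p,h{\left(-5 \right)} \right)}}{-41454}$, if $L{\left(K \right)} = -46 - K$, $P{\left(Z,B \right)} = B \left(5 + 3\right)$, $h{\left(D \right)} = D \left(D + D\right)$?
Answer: $- \frac{2665994984}{69290361} \approx -38.476$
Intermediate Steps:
$h{\left(D \right)} = 2 D^{2}$ ($h{\left(D \right)} = D 2 D = 2 D^{2}$)
$P{\left(Z,B \right)} = 8 B$ ($P{\left(Z,B \right)} = B 8 = 8 B$)
$\frac{38 \cdot 47}{L{\left(- \frac{62}{-144} \right)}} + \frac{P{\left(p,h{\left(-5 \right)} \right)}}{-41454} = \frac{38 \cdot 47}{-46 - - \frac{62}{-144}} + \frac{8 \cdot 2 \left(-5\right)^{2}}{-41454} = \frac{1786}{-46 - \left(-62\right) \left(- \frac{1}{144}\right)} + 8 \cdot 2 \cdot 25 \left(- \frac{1}{41454}\right) = \frac{1786}{-46 - \frac{31}{72}} + 8 \cdot 50 \left(- \frac{1}{41454}\right) = \frac{1786}{-46 - \frac{31}{72}} + 400 \left(- \frac{1}{41454}\right) = \frac{1786}{- \frac{3343}{72}} - \frac{200}{20727} = 1786 \left(- \frac{72}{3343}\right) - \frac{200}{20727} = - \frac{128592}{3343} - \frac{200}{20727} = - \frac{2665994984}{69290361}$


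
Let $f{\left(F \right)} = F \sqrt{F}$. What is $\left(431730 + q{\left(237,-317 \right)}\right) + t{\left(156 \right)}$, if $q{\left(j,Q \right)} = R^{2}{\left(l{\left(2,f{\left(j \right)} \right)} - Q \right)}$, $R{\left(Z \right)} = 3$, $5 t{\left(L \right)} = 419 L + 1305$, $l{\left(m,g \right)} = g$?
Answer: $\frac{2225364}{5} \approx 4.4507 \cdot 10^{5}$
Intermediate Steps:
$f{\left(F \right)} = F^{\frac{3}{2}}$
$t{\left(L \right)} = 261 + \frac{419 L}{5}$ ($t{\left(L \right)} = \frac{419 L + 1305}{5} = \frac{1305 + 419 L}{5} = 261 + \frac{419 L}{5}$)
$q{\left(j,Q \right)} = 9$ ($q{\left(j,Q \right)} = 3^{2} = 9$)
$\left(431730 + q{\left(237,-317 \right)}\right) + t{\left(156 \right)} = \left(431730 + 9\right) + \left(261 + \frac{419}{5} \cdot 156\right) = 431739 + \left(261 + \frac{65364}{5}\right) = 431739 + \frac{66669}{5} = \frac{2225364}{5}$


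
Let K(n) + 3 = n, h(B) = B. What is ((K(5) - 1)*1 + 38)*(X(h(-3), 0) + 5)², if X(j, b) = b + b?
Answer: 975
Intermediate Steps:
X(j, b) = 2*b
K(n) = -3 + n
((K(5) - 1)*1 + 38)*(X(h(-3), 0) + 5)² = (((-3 + 5) - 1)*1 + 38)*(2*0 + 5)² = ((2 - 1)*1 + 38)*(0 + 5)² = (1*1 + 38)*5² = (1 + 38)*25 = 39*25 = 975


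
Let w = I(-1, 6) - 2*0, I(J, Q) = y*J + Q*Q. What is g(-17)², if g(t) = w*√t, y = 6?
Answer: -15300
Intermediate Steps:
I(J, Q) = Q² + 6*J (I(J, Q) = 6*J + Q*Q = 6*J + Q² = Q² + 6*J)
w = 30 (w = (6² + 6*(-1)) - 2*0 = (36 - 6) + 0 = 30 + 0 = 30)
g(t) = 30*√t
g(-17)² = (30*√(-17))² = (30*(I*√17))² = (30*I*√17)² = -15300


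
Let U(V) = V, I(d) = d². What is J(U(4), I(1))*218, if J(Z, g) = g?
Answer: 218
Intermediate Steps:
J(U(4), I(1))*218 = 1²*218 = 1*218 = 218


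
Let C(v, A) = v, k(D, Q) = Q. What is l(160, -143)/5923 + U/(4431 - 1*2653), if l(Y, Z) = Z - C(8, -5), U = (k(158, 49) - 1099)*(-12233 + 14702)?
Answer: -1096810702/752221 ≈ -1458.1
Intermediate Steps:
U = -2592450 (U = (49 - 1099)*(-12233 + 14702) = -1050*2469 = -2592450)
l(Y, Z) = -8 + Z (l(Y, Z) = Z - 1*8 = Z - 8 = -8 + Z)
l(160, -143)/5923 + U/(4431 - 1*2653) = (-8 - 143)/5923 - 2592450/(4431 - 1*2653) = -151*1/5923 - 2592450/(4431 - 2653) = -151/5923 - 2592450/1778 = -151/5923 - 2592450*1/1778 = -151/5923 - 185175/127 = -1096810702/752221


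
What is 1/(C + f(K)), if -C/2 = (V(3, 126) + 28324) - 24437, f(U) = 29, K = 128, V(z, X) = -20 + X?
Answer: -1/7957 ≈ -0.00012568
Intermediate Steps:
C = -7986 (C = -2*(((-20 + 126) + 28324) - 24437) = -2*((106 + 28324) - 24437) = -2*(28430 - 24437) = -2*3993 = -7986)
1/(C + f(K)) = 1/(-7986 + 29) = 1/(-7957) = -1/7957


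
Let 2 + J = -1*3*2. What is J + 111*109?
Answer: 12091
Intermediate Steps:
J = -8 (J = -2 - 1*3*2 = -2 - 3*2 = -2 - 6 = -8)
J + 111*109 = -8 + 111*109 = -8 + 12099 = 12091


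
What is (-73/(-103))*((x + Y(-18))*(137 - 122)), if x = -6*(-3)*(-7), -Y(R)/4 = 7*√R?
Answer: -137970/103 - 91980*I*√2/103 ≈ -1339.5 - 1262.9*I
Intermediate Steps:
Y(R) = -28*√R
x = -126 (x = 18*(-7) = -126)
(-73/(-103))*((x + Y(-18))*(137 - 122)) = (-73/(-103))*((-126 - 84*I*√2)*(137 - 122)) = (-73*(-1/103))*((-126 - 84*I*√2)*15) = 73*((-126 - 84*I*√2)*15)/103 = 73*(-1890 - 1260*I*√2)/103 = -137970/103 - 91980*I*√2/103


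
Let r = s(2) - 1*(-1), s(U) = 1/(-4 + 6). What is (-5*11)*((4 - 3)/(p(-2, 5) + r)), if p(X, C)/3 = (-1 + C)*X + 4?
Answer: 110/21 ≈ 5.2381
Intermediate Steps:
s(U) = ½ (s(U) = 1/2 = ½)
p(X, C) = 12 + 3*X*(-1 + C) (p(X, C) = 3*((-1 + C)*X + 4) = 3*(X*(-1 + C) + 4) = 3*(4 + X*(-1 + C)) = 12 + 3*X*(-1 + C))
r = 3/2 (r = ½ - 1*(-1) = ½ + 1 = 3/2 ≈ 1.5000)
(-5*11)*((4 - 3)/(p(-2, 5) + r)) = (-5*11)*((4 - 3)/((12 - 3*(-2) + 3*5*(-2)) + 3/2)) = -55/((12 + 6 - 30) + 3/2) = -55/(-12 + 3/2) = -55/(-21/2) = -55*(-2)/21 = -55*(-2/21) = 110/21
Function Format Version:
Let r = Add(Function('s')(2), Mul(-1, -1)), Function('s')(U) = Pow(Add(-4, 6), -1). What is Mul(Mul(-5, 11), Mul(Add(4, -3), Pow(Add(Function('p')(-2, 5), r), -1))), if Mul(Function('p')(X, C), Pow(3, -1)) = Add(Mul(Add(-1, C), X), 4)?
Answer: Rational(110, 21) ≈ 5.2381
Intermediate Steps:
Function('s')(U) = Rational(1, 2) (Function('s')(U) = Pow(2, -1) = Rational(1, 2))
Function('p')(X, C) = Add(12, Mul(3, X, Add(-1, C))) (Function('p')(X, C) = Mul(3, Add(Mul(Add(-1, C), X), 4)) = Mul(3, Add(Mul(X, Add(-1, C)), 4)) = Mul(3, Add(4, Mul(X, Add(-1, C)))) = Add(12, Mul(3, X, Add(-1, C))))
r = Rational(3, 2) (r = Add(Rational(1, 2), Mul(-1, -1)) = Add(Rational(1, 2), 1) = Rational(3, 2) ≈ 1.5000)
Mul(Mul(-5, 11), Mul(Add(4, -3), Pow(Add(Function('p')(-2, 5), r), -1))) = Mul(Mul(-5, 11), Mul(Add(4, -3), Pow(Add(Add(12, Mul(-3, -2), Mul(3, 5, -2)), Rational(3, 2)), -1))) = Mul(-55, Mul(1, Pow(Add(Add(12, 6, -30), Rational(3, 2)), -1))) = Mul(-55, Mul(1, Pow(Add(-12, Rational(3, 2)), -1))) = Mul(-55, Mul(1, Pow(Rational(-21, 2), -1))) = Mul(-55, Mul(1, Rational(-2, 21))) = Mul(-55, Rational(-2, 21)) = Rational(110, 21)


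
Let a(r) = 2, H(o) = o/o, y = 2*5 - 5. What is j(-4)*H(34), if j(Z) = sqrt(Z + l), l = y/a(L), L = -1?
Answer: I*sqrt(6)/2 ≈ 1.2247*I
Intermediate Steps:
y = 5 (y = 10 - 5 = 5)
H(o) = 1
l = 5/2 ≈ 2.5000
j(Z) = sqrt(5/2 + Z) (j(Z) = sqrt(Z + 5/2) = sqrt(5/2 + Z))
j(-4)*H(34) = (sqrt(10 + 4*(-4))/2)*1 = (sqrt(10 - 16)/2)*1 = (sqrt(-6)/2)*1 = ((I*sqrt(6))/2)*1 = (I*sqrt(6)/2)*1 = I*sqrt(6)/2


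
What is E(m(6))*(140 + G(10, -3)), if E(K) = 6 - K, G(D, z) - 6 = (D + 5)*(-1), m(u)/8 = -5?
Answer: 6026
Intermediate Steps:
m(u) = -40 (m(u) = 8*(-5) = -40)
G(D, z) = 1 - D (G(D, z) = 6 + (D + 5)*(-1) = 6 + (5 + D)*(-1) = 6 + (-5 - D) = 1 - D)
E(m(6))*(140 + G(10, -3)) = (6 - 1*(-40))*(140 + (1 - 1*10)) = (6 + 40)*(140 + (1 - 10)) = 46*(140 - 9) = 46*131 = 6026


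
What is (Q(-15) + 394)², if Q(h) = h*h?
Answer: 383161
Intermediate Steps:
Q(h) = h²
(Q(-15) + 394)² = ((-15)² + 394)² = (225 + 394)² = 619² = 383161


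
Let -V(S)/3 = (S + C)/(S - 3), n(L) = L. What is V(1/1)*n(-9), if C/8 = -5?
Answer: 1053/2 ≈ 526.50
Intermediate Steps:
C = -40 (C = 8*(-5) = -40)
V(S) = -3*(-40 + S)/(-3 + S) (V(S) = -3*(S - 40)/(S - 3) = -3*(-40 + S)/(-3 + S))
V(1/1)*n(-9) = (3*(40 - 1/1)/(-3 + 1/1))*(-9) = (3*(40 - 1*1)/(-3 + 1))*(-9) = (3*(40 - 1)/(-2))*(-9) = (3*(-1/2)*39)*(-9) = -117/2*(-9) = 1053/2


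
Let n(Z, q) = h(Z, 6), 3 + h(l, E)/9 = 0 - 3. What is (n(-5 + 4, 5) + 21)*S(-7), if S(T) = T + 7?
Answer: 0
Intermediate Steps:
h(l, E) = -54 (h(l, E) = -27 + 9*(0 - 3) = -27 + 9*(-3) = -27 - 27 = -54)
S(T) = 7 + T
n(Z, q) = -54
(n(-5 + 4, 5) + 21)*S(-7) = (-54 + 21)*(7 - 7) = -33*0 = 0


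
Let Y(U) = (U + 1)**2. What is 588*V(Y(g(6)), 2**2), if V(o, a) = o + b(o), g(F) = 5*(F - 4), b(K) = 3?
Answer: 72912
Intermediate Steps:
g(F) = -20 + 5*F (g(F) = 5*(-4 + F) = -20 + 5*F)
Y(U) = (1 + U)**2
V(o, a) = 3 + o (V(o, a) = o + 3 = 3 + o)
588*V(Y(g(6)), 2**2) = 588*(3 + (1 + (-20 + 5*6))**2) = 588*(3 + (1 + (-20 + 30))**2) = 588*(3 + (1 + 10)**2) = 588*(3 + 11**2) = 588*(3 + 121) = 588*124 = 72912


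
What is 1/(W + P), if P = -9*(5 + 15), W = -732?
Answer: -1/912 ≈ -0.0010965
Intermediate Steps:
P = -180 (P = -9*20 = -180)
1/(W + P) = 1/(-732 - 180) = 1/(-912) = -1/912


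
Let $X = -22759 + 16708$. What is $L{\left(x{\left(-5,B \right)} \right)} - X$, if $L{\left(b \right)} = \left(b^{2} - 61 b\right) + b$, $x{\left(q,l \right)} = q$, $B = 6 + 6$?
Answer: $6376$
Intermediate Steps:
$X = -6051$
$B = 12$
$L{\left(b \right)} = b^{2} - 60 b$
$L{\left(x{\left(-5,B \right)} \right)} - X = - 5 \left(-60 - 5\right) - -6051 = \left(-5\right) \left(-65\right) + 6051 = 325 + 6051 = 6376$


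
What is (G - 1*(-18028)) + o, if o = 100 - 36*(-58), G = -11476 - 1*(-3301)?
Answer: 12041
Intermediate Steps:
G = -8175 (G = -11476 + 3301 = -8175)
o = 2188 (o = 100 + 2088 = 2188)
(G - 1*(-18028)) + o = (-8175 - 1*(-18028)) + 2188 = (-8175 + 18028) + 2188 = 9853 + 2188 = 12041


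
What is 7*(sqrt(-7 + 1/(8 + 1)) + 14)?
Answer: 98 + 7*I*sqrt(62)/3 ≈ 98.0 + 18.373*I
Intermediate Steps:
7*(sqrt(-7 + 1/(8 + 1)) + 14) = 7*(sqrt(-7 + 1/9) + 14) = 7*(sqrt(-62/9) + 14) = 7*(I*sqrt(62)/3 + 14) = 7*(14 + I*sqrt(62)/3) = 98 + 7*I*sqrt(62)/3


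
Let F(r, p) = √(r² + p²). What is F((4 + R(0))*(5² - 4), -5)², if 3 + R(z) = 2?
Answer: 3994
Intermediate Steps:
R(z) = -1 (R(z) = -3 + 2 = -1)
F(r, p) = √(p² + r²)
F((4 + R(0))*(5² - 4), -5)² = (√((-5)² + ((4 - 1)*(5² - 4))²))² = (√(25 + (3*(25 - 4))²))² = (√(25 + (3*21)²))² = (√(25 + 63²))² = (√(25 + 3969))² = (√3994)² = 3994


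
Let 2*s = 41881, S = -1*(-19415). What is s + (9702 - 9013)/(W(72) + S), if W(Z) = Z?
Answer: 62779725/2998 ≈ 20941.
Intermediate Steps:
S = 19415
s = 41881/2 (s = (1/2)*41881 = 41881/2 ≈ 20941.)
s + (9702 - 9013)/(W(72) + S) = 41881/2 + (9702 - 9013)/(72 + 19415) = 41881/2 + 689/19487 = 41881/2 + 689*(1/19487) = 41881/2 + 53/1499 = 62779725/2998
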